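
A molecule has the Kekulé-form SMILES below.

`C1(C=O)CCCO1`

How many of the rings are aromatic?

The SMILES encodes a five-membered saturated ring of four carbons and one oxygen.
The 5-membered ring with one oxygen has only sp³ atoms, so it is not fully conjugated — not aromatic (tetrahydrofuran).

0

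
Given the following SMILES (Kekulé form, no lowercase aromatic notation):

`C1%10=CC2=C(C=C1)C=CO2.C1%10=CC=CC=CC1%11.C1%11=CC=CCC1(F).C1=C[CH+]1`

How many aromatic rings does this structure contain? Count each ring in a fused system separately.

The SMILES encodes a six-membered carbon ring with three alternating C=C double bonds, fused to a five-membered ring containing one oxygen and two C=C double bonds; a seven-membered carbon ring with three C=C double bonds and one sp³ carbon; a six-membered carbon ring with two conjugated C=C double bonds and two sp³ carbons; a three-membered all-carbon ring bearing a positive charge on one carbon, with one C=C double bond.
The fused 6/5-membered bicyclic (with one oxygen) is a single π system with 9 sp² atoms and 10 π electrons from ring double bonds plus a heteroatom lone pair. 10 = 4(2)+2, so the system is aromatic and both rings count as aromatic (benzofuran).
The 7-membered ring has one sp³ carbon, so it is not fully conjugated — not aromatic (cycloheptatriene).
The 6-membered ring has two sp³ carbons, so it is not fully conjugated — not aromatic (1,3-cyclohexadiene).
The 3-membered ring is fully conjugated (every ring atom contributes a p orbital); 1 ring double bond (2 π electrons) plus the carbocation's empty p orbital (0, but keeps the ring conjugated) give 2 π electrons. That satisfies 4n+2 with n=0, so it is aromatic (cyclopropenyl cation).
3 of the 5 rings are aromatic. Total: 3.

3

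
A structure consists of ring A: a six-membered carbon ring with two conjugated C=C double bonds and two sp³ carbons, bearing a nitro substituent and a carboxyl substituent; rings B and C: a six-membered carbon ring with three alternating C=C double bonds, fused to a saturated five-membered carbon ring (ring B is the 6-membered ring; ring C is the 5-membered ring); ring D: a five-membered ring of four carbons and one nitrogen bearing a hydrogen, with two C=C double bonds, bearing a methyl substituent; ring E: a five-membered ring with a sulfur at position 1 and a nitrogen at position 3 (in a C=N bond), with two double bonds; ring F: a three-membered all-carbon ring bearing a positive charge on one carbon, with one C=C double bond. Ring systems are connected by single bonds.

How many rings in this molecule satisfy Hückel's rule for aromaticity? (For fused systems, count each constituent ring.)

4

Ring A has two sp³ carbons, so it is not fully conjugated — not aromatic (1,3-cyclohexadiene).
Ring B is planar and fully conjugated; 3 ring double bonds give 6 π electrons. Since 6 = 4n+2 (n=1), ring B is aromatic (benzene ring).
Ring C has three sp³ carbons, so it is not fully conjugated — not aromatic (cyclopentane ring).
Ring D is planar and fully conjugated; 2 ring double bonds (4 π electrons) plus a heteroatom lone pair (2) give 6 π electrons. Since 6 = 4n+2 (n=1), ring D is aromatic (pyrrole).
Ring E is fully conjugated (every ring atom contributes a p orbital); 2 ring double bonds (4 π electrons) plus a heteroatom lone pair (2) give 6 π electrons. Since 6 = 4n+2 (n=1), ring E is aromatic (thiazole).
Ring F is fully conjugated (every ring atom contributes a p orbital); 1 ring double bond (2 π electrons) plus the carbocation's empty p orbital (0, but keeps the ring conjugated) give 2 π electrons. 2 = 4(0)+2, so ring F is aromatic (cyclopropenyl cation).
Aromatic: B, D, E, F. Total: 4.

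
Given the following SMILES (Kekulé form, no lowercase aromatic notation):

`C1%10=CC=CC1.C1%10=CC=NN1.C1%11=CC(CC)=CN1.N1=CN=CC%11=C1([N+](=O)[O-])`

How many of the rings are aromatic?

The SMILES encodes a five-membered carbon ring with two conjugated C=C double bonds and one sp³ carbon; a five-membered ring with two adjacent nitrogens (one bearing H, one in a double bond) and two double bonds; a five-membered ring of four carbons and one nitrogen bearing a hydrogen, with two C=C double bonds; a six-membered ring with nitrogens at positions 1 and 3 and three alternating double bonds.
The 5-membered ring has one sp³ carbon, so it is not fully conjugated — not aromatic (cyclopentadiene).
The 5-membered ring with two adjacent nitrogens (one N–H, one =N–) is fully conjugated (every ring atom contributes a p orbital); 2 ring double bonds (4 π electrons) plus a heteroatom lone pair (2) give 6 π electrons. That satisfies 4n+2 with n=1, so it is aromatic (pyrazole).
The 5-membered ring with one N–H has a continuous p-orbital overlap around the ring; 2 ring double bonds (4 π electrons) plus a heteroatom lone pair (2) give 6 π electrons. 6 = 4(1)+2, so it is aromatic (pyrrole).
The 6-membered ring with two nitrogens (1,3) is fully conjugated (every ring atom contributes a p orbital); 3 ring double bonds give 6 π electrons. Since 6 = 4n+2 (n=1), it is aromatic (pyrimidine).
3 of the 4 rings are aromatic. Total: 3.

3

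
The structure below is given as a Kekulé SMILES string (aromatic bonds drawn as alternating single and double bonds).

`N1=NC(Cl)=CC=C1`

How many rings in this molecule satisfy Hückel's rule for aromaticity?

The SMILES encodes a six-membered ring with two adjacent nitrogens and three alternating double bonds.
The 6-membered ring with two nitrogens (1,2) is planar and fully conjugated; 3 ring double bonds give 6 π electrons. 6 = 4(1)+2, so it is aromatic (pyridazine).

1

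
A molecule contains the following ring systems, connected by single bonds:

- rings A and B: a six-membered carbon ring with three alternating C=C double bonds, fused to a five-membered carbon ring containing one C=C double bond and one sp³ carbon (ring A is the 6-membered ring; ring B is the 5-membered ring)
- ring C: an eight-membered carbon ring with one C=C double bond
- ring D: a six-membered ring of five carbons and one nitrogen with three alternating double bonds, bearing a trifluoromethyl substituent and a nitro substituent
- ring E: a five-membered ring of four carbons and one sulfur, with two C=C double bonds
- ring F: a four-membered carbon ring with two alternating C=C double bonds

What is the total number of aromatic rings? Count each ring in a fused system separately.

3

Ring A is fully conjugated (every ring atom contributes a p orbital); 3 ring double bonds give 6 π electrons. Since 6 = 4n+2 (n=1), ring A is aromatic (benzene ring).
Ring B has one sp³ carbon, so it is not fully conjugated — not aromatic (cyclopentene ring).
Ring C has six sp³ carbons, so it is not fully conjugated — not aromatic (cyclooctene).
Ring D is planar and fully conjugated; 3 ring double bonds give 6 π electrons. Since 6 = 4n+2 (n=1), ring D is aromatic (pyridine).
Ring E is planar and fully conjugated; 2 ring double bonds (4 π electrons) plus a heteroatom lone pair (2) give 6 π electrons. That satisfies 4n+2 with n=1, so ring E is aromatic (thiophene).
Ring F has only sp² ring atoms; a planar conformation would have a fully conjugated π system of 4 electrons. But 4 = 4(1), which is 4n not 4n+2, so ring F is not aromatic (cyclobutadiene) — cyclobutadiene is antiaromatic and distorts to a rectangle.
Aromatic: A, D, E. Total: 3.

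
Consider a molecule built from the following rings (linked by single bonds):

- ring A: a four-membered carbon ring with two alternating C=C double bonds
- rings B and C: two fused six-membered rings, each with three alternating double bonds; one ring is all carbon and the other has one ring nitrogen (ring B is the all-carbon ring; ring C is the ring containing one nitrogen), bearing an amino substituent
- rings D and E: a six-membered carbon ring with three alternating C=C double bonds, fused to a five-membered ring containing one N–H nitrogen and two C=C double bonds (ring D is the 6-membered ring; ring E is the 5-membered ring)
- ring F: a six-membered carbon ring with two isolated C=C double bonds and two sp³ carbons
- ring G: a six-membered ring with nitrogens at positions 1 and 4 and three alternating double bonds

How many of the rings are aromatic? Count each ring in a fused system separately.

Ring A has only sp² ring atoms; a planar conformation would have a fully conjugated π system of 4 electrons. But 4 = 4(1), which is 4n not 4n+2, so ring A is not aromatic (cyclobutadiene) — cyclobutadiene is antiaromatic and distorts to a rectangle.
Rings B and C form a fused bicyclic system (with one nitrogen) with 10 sp² atoms and 10 π electrons from ring double bonds. 10 = 4(2)+2, so the system is aromatic and both rings count as aromatic (quinoline).
Rings D and E form a fused bicyclic system (with one N–H) with 9 sp² atoms and 10 π electrons from ring double bonds plus a heteroatom lone pair. 10 = 4(2)+2, so the system is aromatic and both rings count as aromatic (indole).
Ring F has two sp³ carbons, so it is not fully conjugated — not aromatic (1,4-cyclohexadiene).
Ring G is fully conjugated (every ring atom contributes a p orbital); 3 ring double bonds give 6 π electrons. That satisfies 4n+2 with n=1, so ring G is aromatic (pyrazine).
Aromatic: B, C, D, E, G. Total: 5.

5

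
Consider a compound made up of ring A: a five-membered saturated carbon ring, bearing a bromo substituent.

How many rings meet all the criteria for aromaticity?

Ring A has only sp³ atoms, so it is not fully conjugated — not aromatic (cyclopentane).

0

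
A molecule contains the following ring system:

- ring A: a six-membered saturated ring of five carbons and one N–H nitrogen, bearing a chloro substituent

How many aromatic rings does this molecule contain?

Ring A has only sp³ atoms, so it is not fully conjugated — not aromatic (piperidine).

0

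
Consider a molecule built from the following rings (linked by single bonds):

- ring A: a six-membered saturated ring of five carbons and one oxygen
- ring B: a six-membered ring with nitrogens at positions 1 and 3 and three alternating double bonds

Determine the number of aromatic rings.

1

Ring A has only sp³ atoms, so it is not fully conjugated — not aromatic (tetrahydropyran).
Ring B is planar and fully conjugated; 3 ring double bonds give 6 π electrons. That satisfies 4n+2 with n=1, so ring B is aromatic (pyrimidine).
Aromatic: B. Total: 1.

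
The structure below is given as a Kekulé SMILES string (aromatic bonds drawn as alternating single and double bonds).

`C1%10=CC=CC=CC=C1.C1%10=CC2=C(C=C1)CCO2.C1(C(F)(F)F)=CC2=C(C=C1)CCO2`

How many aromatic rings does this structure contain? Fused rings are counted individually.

The SMILES encodes an eight-membered carbon ring with four alternating C=C double bonds; a six-membered carbon ring with three alternating C=C double bonds, fused to a five-membered ring containing one oxygen and two sp³ carbons; a six-membered carbon ring with three alternating C=C double bonds, fused to a five-membered ring containing one oxygen and two sp³ carbons.
The 8-membered ring has only sp² ring atoms; a planar conformation would have a fully conjugated π system of 8 electrons. But 8 = 4(2), which is 4n not 4n+2, so it is not aromatic (cyclooctatetraene) — cyclooctatetraene distorts into a non-planar tub to avoid antiaromaticity.
The 6-membered ring is fully conjugated (every ring atom contributes a p orbital); 3 ring double bonds give 6 π electrons. Since 6 = 4n+2 (n=1), it is aromatic (benzene ring).
The 5-membered ring with one oxygen has two sp³ carbons, so it is not fully conjugated — not aromatic (oxolane ring).
The second 6-membered ring is planar and fully conjugated; 3 ring double bonds give 6 π electrons. That satisfies 4n+2 with n=1, so it is aromatic (benzene ring).
The second 5-membered ring with one oxygen has two sp³ carbons, so it is not fully conjugated — not aromatic (oxolane ring).
2 of the 5 rings are aromatic. Total: 2.

2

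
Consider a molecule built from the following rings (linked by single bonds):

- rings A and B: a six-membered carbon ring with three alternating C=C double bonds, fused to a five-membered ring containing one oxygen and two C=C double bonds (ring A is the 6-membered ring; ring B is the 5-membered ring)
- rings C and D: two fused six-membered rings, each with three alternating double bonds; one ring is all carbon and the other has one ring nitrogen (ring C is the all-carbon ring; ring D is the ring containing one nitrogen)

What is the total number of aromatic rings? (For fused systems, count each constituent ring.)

4

Rings A and B form a fused bicyclic system (with one oxygen) with 9 sp² atoms and 10 π electrons from ring double bonds plus a heteroatom lone pair. 10 = 4(2)+2, so the system is aromatic and both rings count as aromatic (benzofuran).
Rings C and D form a fused bicyclic system (with one nitrogen) with 10 sp² atoms and 10 π electrons from ring double bonds. 10 = 4(2)+2, so the system is aromatic and both rings count as aromatic (quinoline).
Aromatic: A, B, C, D. Total: 4.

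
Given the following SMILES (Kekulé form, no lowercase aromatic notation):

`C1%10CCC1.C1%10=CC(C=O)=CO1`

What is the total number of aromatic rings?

1

The SMILES encodes a four-membered saturated carbon ring; a five-membered ring of four carbons and one oxygen, with two C=C double bonds.
The 4-membered ring has only sp³ atoms, so it is not fully conjugated — not aromatic (cyclobutane).
The 5-membered ring with one oxygen is fully conjugated (every ring atom contributes a p orbital); 2 ring double bonds (4 π electrons) plus a heteroatom lone pair (2) give 6 π electrons. Since 6 = 4n+2 (n=1), it is aromatic (furan).
1 of the 2 rings is aromatic. Total: 1.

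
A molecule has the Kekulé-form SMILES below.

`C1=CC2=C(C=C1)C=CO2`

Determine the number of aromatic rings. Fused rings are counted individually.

2

The SMILES encodes a six-membered carbon ring with three alternating C=C double bonds, fused to a five-membered ring containing one oxygen and two C=C double bonds.
The fused 6/5-membered bicyclic (with one oxygen) is a single π system with 9 sp² atoms and 10 π electrons from ring double bonds plus a heteroatom lone pair. 10 = 4(2)+2, so the system is aromatic and both rings count as aromatic (benzofuran).
2 of the 2 rings are aromatic. Total: 2.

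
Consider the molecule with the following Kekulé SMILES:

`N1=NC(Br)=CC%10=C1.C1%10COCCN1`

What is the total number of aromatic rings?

1

The SMILES encodes a six-membered ring with two adjacent nitrogens and three alternating double bonds; a six-membered saturated ring with an oxygen and an N–H nitrogen at positions 1 and 4.
The 6-membered ring with two nitrogens (1,2) is fully conjugated (every ring atom contributes a p orbital); 3 ring double bonds give 6 π electrons. That satisfies 4n+2 with n=1, so it is aromatic (pyridazine).
The 6-membered ring with one oxygen and one N–H (1,4) has only sp³ atoms, so it is not fully conjugated — not aromatic (morpholine).
1 of the 2 rings is aromatic. Total: 1.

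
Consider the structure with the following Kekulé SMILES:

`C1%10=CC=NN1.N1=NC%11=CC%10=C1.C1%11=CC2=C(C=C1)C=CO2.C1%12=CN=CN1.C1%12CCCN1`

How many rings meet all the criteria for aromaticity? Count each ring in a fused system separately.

The SMILES encodes a five-membered ring with two adjacent nitrogens (one bearing H, one in a double bond) and two double bonds; a six-membered ring with two adjacent nitrogens and three alternating double bonds; a six-membered carbon ring with three alternating C=C double bonds, fused to a five-membered ring containing one oxygen and two C=C double bonds; a five-membered ring with nitrogens at positions 1 and 3 (one bearing H, one in a C=N bond) and two double bonds; a five-membered saturated ring of four carbons and one N–H nitrogen.
The 5-membered ring with two adjacent nitrogens (one N–H, one =N–) is fully conjugated (every ring atom contributes a p orbital); 2 ring double bonds (4 π electrons) plus a heteroatom lone pair (2) give 6 π electrons. Since 6 = 4n+2 (n=1), it is aromatic (pyrazole).
The 6-membered ring with two nitrogens (1,2) is planar and fully conjugated; 3 ring double bonds give 6 π electrons. Since 6 = 4n+2 (n=1), it is aromatic (pyridazine).
The fused 6/5-membered bicyclic (with one oxygen) is a single π system with 9 sp² atoms and 10 π electrons from ring double bonds plus a heteroatom lone pair. 10 = 4(2)+2, so the system is aromatic and both rings count as aromatic (benzofuran).
The 5-membered ring with two nitrogens (one N–H, one =N–) is planar and fully conjugated; 2 ring double bonds (4 π electrons) plus a heteroatom lone pair (2) give 6 π electrons. That satisfies 4n+2 with n=1, so it is aromatic (imidazole).
The 5-membered ring with one N–H has only sp³ atoms, so it is not fully conjugated — not aromatic (pyrrolidine).
5 of the 6 rings are aromatic. Total: 5.

5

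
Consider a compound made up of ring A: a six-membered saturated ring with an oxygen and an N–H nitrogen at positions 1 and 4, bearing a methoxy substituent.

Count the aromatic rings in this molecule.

Ring A has only sp³ atoms, so it is not fully conjugated — not aromatic (morpholine).

0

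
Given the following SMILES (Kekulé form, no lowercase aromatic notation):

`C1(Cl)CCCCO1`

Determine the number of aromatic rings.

0

The SMILES encodes a six-membered saturated ring of five carbons and one oxygen.
The 6-membered ring with one oxygen has only sp³ atoms, so it is not fully conjugated — not aromatic (tetrahydropyran).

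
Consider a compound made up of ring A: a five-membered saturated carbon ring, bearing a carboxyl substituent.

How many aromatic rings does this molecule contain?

Ring A has only sp³ atoms, so it is not fully conjugated — not aromatic (cyclopentane).

0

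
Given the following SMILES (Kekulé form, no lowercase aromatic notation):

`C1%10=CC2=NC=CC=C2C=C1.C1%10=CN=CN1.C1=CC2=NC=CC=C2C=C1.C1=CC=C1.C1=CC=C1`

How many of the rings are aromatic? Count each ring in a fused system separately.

The SMILES encodes two fused six-membered rings, each with three alternating double bonds; one ring is all carbon and the other has one ring nitrogen; a five-membered ring with nitrogens at positions 1 and 3 (one bearing H, one in a C=N bond) and two double bonds; two fused six-membered rings, each with three alternating double bonds; one ring is all carbon and the other has one ring nitrogen; a four-membered carbon ring with two alternating C=C double bonds; a four-membered carbon ring with two alternating C=C double bonds.
The fused 6/6-membered bicyclic (with one nitrogen) is a single π system with 10 sp² atoms and 10 π electrons from ring double bonds. 10 = 4(2)+2, so the system is aromatic and both rings count as aromatic (quinoline).
The 5-membered ring with two nitrogens (one N–H, one =N–) has a continuous p-orbital overlap around the ring; 2 ring double bonds (4 π electrons) plus a heteroatom lone pair (2) give 6 π electrons. That satisfies 4n+2 with n=1, so it is aromatic (imidazole).
The fused 6/6-membered bicyclic (with one nitrogen) is a single π system with 10 sp² atoms and 10 π electrons from ring double bonds. 10 = 4(2)+2, so the system is aromatic and both rings count as aromatic (quinoline).
The 4-membered ring has only sp² ring atoms; a planar conformation would have a fully conjugated π system of 4 electrons. But 4 = 4(1), which is 4n not 4n+2, so it is not aromatic (cyclobutadiene) — cyclobutadiene is antiaromatic and distorts to a rectangle.
The second 4-membered ring has only sp² ring atoms; a planar conformation would have a fully conjugated π system of 4 electrons. But 4 = 4(1), which is 4n not 4n+2, so it is not aromatic (cyclobutadiene) — cyclobutadiene is antiaromatic and distorts to a rectangle.
5 of the 7 rings are aromatic. Total: 5.

5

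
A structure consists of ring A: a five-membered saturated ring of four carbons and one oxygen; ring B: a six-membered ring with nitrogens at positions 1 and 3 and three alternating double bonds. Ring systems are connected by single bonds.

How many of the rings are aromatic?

Ring A has only sp³ atoms, so it is not fully conjugated — not aromatic (tetrahydrofuran).
Ring B is fully conjugated (every ring atom contributes a p orbital); 3 ring double bonds give 6 π electrons. That satisfies 4n+2 with n=1, so ring B is aromatic (pyrimidine).
Aromatic: B. Total: 1.

1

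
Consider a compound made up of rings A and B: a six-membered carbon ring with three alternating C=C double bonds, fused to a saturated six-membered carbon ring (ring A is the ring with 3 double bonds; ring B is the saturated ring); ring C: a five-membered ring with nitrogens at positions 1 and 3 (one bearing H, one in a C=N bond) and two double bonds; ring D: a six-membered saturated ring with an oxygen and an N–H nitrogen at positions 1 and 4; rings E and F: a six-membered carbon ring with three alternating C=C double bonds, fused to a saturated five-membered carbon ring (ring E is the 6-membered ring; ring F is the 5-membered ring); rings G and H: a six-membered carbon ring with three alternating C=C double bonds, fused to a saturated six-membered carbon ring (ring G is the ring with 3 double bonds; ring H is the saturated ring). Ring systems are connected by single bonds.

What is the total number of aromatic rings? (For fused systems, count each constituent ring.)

Ring A is planar and fully conjugated; 3 ring double bonds give 6 π electrons. Since 6 = 4n+2 (n=1), ring A is aromatic (benzene ring).
Ring B has four sp³ carbons, so it is not fully conjugated — not aromatic (cyclohexane ring).
Ring C has a continuous p-orbital overlap around the ring; 2 ring double bonds (4 π electrons) plus a heteroatom lone pair (2) give 6 π electrons. That satisfies 4n+2 with n=1, so ring C is aromatic (imidazole).
Ring D has only sp³ atoms, so it is not fully conjugated — not aromatic (morpholine).
Ring E is fully conjugated (every ring atom contributes a p orbital); 3 ring double bonds give 6 π electrons. Since 6 = 4n+2 (n=1), ring E is aromatic (benzene ring).
Ring F has three sp³ carbons, so it is not fully conjugated — not aromatic (cyclopentane ring).
Ring G is planar and fully conjugated; 3 ring double bonds give 6 π electrons. Since 6 = 4n+2 (n=1), ring G is aromatic (benzene ring).
Ring H has four sp³ carbons, so it is not fully conjugated — not aromatic (cyclohexane ring).
Aromatic: A, C, E, G. Total: 4.

4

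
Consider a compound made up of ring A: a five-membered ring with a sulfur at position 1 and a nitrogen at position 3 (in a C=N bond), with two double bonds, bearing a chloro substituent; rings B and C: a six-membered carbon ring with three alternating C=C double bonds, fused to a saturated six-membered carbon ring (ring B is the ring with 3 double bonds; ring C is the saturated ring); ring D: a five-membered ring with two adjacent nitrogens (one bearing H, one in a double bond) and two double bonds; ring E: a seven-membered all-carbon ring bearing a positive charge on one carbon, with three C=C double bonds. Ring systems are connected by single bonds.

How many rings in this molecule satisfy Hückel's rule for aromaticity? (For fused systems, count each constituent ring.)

Ring A is fully conjugated (every ring atom contributes a p orbital); 2 ring double bonds (4 π electrons) plus a heteroatom lone pair (2) give 6 π electrons. Since 6 = 4n+2 (n=1), ring A is aromatic (thiazole).
Ring B is planar and fully conjugated; 3 ring double bonds give 6 π electrons. That satisfies 4n+2 with n=1, so ring B is aromatic (benzene ring).
Ring C has four sp³ carbons, so it is not fully conjugated — not aromatic (cyclohexane ring).
Ring D is planar and fully conjugated; 2 ring double bonds (4 π electrons) plus a heteroatom lone pair (2) give 6 π electrons. That satisfies 4n+2 with n=1, so ring D is aromatic (pyrazole).
Ring E is fully conjugated (every ring atom contributes a p orbital); 3 ring double bonds (6 π electrons) plus the carbocation's empty p orbital (0, but keeps the ring conjugated) give 6 π electrons. That satisfies 4n+2 with n=1, so ring E is aromatic (tropylium cation).
Aromatic: A, B, D, E. Total: 4.

4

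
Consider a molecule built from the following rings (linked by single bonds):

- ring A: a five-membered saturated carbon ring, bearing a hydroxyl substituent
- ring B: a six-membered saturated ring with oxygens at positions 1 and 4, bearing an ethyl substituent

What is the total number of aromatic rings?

Ring A has only sp³ atoms, so it is not fully conjugated — not aromatic (cyclopentane).
Ring B has only sp³ atoms, so it is not fully conjugated — not aromatic (1,4-dioxane).
No ring is aromatic. Total: 0.

0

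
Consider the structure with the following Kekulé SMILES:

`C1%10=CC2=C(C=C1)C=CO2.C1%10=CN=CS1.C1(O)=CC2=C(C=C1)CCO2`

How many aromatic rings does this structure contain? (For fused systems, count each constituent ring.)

The SMILES encodes a six-membered carbon ring with three alternating C=C double bonds, fused to a five-membered ring containing one oxygen and two C=C double bonds; a five-membered ring with a sulfur at position 1 and a nitrogen at position 3 (in a C=N bond), with two double bonds; a six-membered carbon ring with three alternating C=C double bonds, fused to a five-membered ring containing one oxygen and two sp³ carbons.
The fused 6/5-membered bicyclic (with one oxygen) is a single π system with 9 sp² atoms and 10 π electrons from ring double bonds plus a heteroatom lone pair. 10 = 4(2)+2, so the system is aromatic and both rings count as aromatic (benzofuran).
The 5-membered ring with one sulfur and one =N– is fully conjugated (every ring atom contributes a p orbital); 2 ring double bonds (4 π electrons) plus a heteroatom lone pair (2) give 6 π electrons. That satisfies 4n+2 with n=1, so it is aromatic (thiazole).
The 6-membered ring is planar and fully conjugated; 3 ring double bonds give 6 π electrons. That satisfies 4n+2 with n=1, so it is aromatic (benzene ring).
The 5-membered ring with one oxygen has two sp³ carbons, so it is not fully conjugated — not aromatic (oxolane ring).
4 of the 5 rings are aromatic. Total: 4.

4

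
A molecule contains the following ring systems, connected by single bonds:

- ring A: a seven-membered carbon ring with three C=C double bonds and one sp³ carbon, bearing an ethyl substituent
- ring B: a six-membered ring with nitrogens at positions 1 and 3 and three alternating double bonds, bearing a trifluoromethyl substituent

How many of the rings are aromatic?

1

Ring A has one sp³ carbon, so it is not fully conjugated — not aromatic (cycloheptatriene).
Ring B has a continuous p-orbital overlap around the ring; 3 ring double bonds give 6 π electrons. That satisfies 4n+2 with n=1, so ring B is aromatic (pyrimidine).
Aromatic: B. Total: 1.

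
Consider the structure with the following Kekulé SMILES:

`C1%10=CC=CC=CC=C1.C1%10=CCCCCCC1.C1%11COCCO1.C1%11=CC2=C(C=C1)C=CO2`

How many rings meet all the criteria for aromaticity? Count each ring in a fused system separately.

The SMILES encodes an eight-membered carbon ring with four alternating C=C double bonds; an eight-membered carbon ring with one C=C double bond; a six-membered saturated ring with oxygens at positions 1 and 4; a six-membered carbon ring with three alternating C=C double bonds, fused to a five-membered ring containing one oxygen and two C=C double bonds.
The 8-membered ring has only sp² ring atoms; a planar conformation would have a fully conjugated π system of 8 electrons. But 8 = 4(2), which is 4n not 4n+2, so it is not aromatic (cyclooctatetraene) — cyclooctatetraene distorts into a non-planar tub to avoid antiaromaticity.
The second 8-membered ring has six sp³ carbons, so it is not fully conjugated — not aromatic (cyclooctene).
The 6-membered ring with two oxygens (1,4) has only sp³ atoms, so it is not fully conjugated — not aromatic (1,4-dioxane).
The fused 6/5-membered bicyclic (with one oxygen) is a single π system with 9 sp² atoms and 10 π electrons from ring double bonds plus a heteroatom lone pair. 10 = 4(2)+2, so the system is aromatic and both rings count as aromatic (benzofuran).
2 of the 5 rings are aromatic. Total: 2.

2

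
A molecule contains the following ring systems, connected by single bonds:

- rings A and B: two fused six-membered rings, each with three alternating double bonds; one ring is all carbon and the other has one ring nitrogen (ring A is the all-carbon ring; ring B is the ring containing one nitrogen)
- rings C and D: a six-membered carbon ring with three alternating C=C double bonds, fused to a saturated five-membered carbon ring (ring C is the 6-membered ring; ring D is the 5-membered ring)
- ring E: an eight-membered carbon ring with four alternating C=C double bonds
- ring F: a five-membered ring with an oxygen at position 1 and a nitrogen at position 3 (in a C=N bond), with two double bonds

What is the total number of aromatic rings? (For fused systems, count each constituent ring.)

4

Rings A and B form a fused bicyclic system (with one nitrogen) with 10 sp² atoms and 10 π electrons from ring double bonds. 10 = 4(2)+2, so the system is aromatic and both rings count as aromatic (quinoline).
Ring C has a continuous p-orbital overlap around the ring; 3 ring double bonds give 6 π electrons. That satisfies 4n+2 with n=1, so ring C is aromatic (benzene ring).
Ring D has three sp³ carbons, so it is not fully conjugated — not aromatic (cyclopentane ring).
Ring E has only sp² ring atoms; a planar conformation would have a fully conjugated π system of 8 electrons. But 8 = 4(2), which is 4n not 4n+2, so ring E is not aromatic (cyclooctatetraene) — cyclooctatetraene distorts into a non-planar tub to avoid antiaromaticity.
Ring F is planar and fully conjugated; 2 ring double bonds (4 π electrons) plus a heteroatom lone pair (2) give 6 π electrons. Since 6 = 4n+2 (n=1), ring F is aromatic (oxazole).
Aromatic: A, B, C, F. Total: 4.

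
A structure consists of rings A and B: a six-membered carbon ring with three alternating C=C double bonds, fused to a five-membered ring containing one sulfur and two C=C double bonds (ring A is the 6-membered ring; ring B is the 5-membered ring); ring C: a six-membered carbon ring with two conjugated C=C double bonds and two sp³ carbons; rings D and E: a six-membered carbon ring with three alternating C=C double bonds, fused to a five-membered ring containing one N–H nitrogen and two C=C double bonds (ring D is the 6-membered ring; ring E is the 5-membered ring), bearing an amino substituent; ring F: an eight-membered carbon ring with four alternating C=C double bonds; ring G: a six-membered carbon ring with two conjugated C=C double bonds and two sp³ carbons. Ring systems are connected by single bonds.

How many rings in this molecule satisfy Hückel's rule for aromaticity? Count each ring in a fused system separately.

4

Rings A and B form a fused bicyclic system (with one sulfur) with 9 sp² atoms and 10 π electrons from ring double bonds plus a heteroatom lone pair. 10 = 4(2)+2, so the system is aromatic and both rings count as aromatic (benzothiophene).
Ring C has two sp³ carbons, so it is not fully conjugated — not aromatic (1,3-cyclohexadiene).
Rings D and E form a fused bicyclic system (with one N–H) with 9 sp² atoms and 10 π electrons from ring double bonds plus a heteroatom lone pair. 10 = 4(2)+2, so the system is aromatic and both rings count as aromatic (indole).
Ring F has only sp² ring atoms; a planar conformation would have a fully conjugated π system of 8 electrons. But 8 = 4(2), which is 4n not 4n+2, so ring F is not aromatic (cyclooctatetraene) — cyclooctatetraene distorts into a non-planar tub to avoid antiaromaticity.
Ring G has two sp³ carbons, so it is not fully conjugated — not aromatic (1,3-cyclohexadiene).
Aromatic: A, B, D, E. Total: 4.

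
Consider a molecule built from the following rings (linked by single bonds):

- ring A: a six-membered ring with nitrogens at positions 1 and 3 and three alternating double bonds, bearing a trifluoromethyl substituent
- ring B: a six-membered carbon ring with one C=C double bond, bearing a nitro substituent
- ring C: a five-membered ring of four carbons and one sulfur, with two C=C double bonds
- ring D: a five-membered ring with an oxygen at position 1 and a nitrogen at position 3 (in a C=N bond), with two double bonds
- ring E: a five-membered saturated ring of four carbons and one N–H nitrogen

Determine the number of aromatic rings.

Ring A has a continuous p-orbital overlap around the ring; 3 ring double bonds give 6 π electrons. Since 6 = 4n+2 (n=1), ring A is aromatic (pyrimidine).
Ring B has four sp³ carbons, so it is not fully conjugated — not aromatic (cyclohexene).
Ring C is planar and fully conjugated; 2 ring double bonds (4 π electrons) plus a heteroatom lone pair (2) give 6 π electrons. That satisfies 4n+2 with n=1, so ring C is aromatic (thiophene).
Ring D has a continuous p-orbital overlap around the ring; 2 ring double bonds (4 π electrons) plus a heteroatom lone pair (2) give 6 π electrons. Since 6 = 4n+2 (n=1), ring D is aromatic (oxazole).
Ring E has only sp³ atoms, so it is not fully conjugated — not aromatic (pyrrolidine).
Aromatic: A, C, D. Total: 3.

3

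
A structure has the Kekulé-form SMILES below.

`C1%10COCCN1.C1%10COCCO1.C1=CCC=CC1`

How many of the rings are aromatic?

The SMILES encodes a six-membered saturated ring with an oxygen and an N–H nitrogen at positions 1 and 4; a six-membered saturated ring with oxygens at positions 1 and 4; a six-membered carbon ring with two isolated C=C double bonds and two sp³ carbons.
The 6-membered ring with one oxygen and one N–H (1,4) has only sp³ atoms, so it is not fully conjugated — not aromatic (morpholine).
The 6-membered ring with two oxygens (1,4) has only sp³ atoms, so it is not fully conjugated — not aromatic (1,4-dioxane).
The 6-membered ring has two sp³ carbons, so it is not fully conjugated — not aromatic (1,4-cyclohexadiene).
None of the rings are aromatic. Total: 0.

0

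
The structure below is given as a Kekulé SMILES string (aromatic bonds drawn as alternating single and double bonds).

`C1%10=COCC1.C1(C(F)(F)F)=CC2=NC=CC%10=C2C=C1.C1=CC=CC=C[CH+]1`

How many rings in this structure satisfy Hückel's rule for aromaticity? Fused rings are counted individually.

The SMILES encodes a five-membered ring of four carbons and one oxygen, with one C=C double bond and two sp³ carbons; two fused six-membered rings, each with three alternating double bonds; one ring is all carbon and the other has one ring nitrogen; a seven-membered all-carbon ring bearing a positive charge on one carbon, with three C=C double bonds.
The 5-membered ring with one oxygen has two sp³ carbons, so it is not fully conjugated — not aromatic (2,3-dihydrofuran).
The fused 6/6-membered bicyclic (with one nitrogen) is a single π system with 10 sp² atoms and 10 π electrons from ring double bonds. 10 = 4(2)+2, so the system is aromatic and both rings count as aromatic (quinoline).
The 7-membered ring has a continuous p-orbital overlap around the ring; 3 ring double bonds (6 π electrons) plus the carbocation's empty p orbital (0, but keeps the ring conjugated) give 6 π electrons. Since 6 = 4n+2 (n=1), it is aromatic (tropylium cation).
3 of the 4 rings are aromatic. Total: 3.

3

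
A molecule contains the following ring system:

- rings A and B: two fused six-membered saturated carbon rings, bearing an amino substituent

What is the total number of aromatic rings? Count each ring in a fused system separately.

0

Ring A has only sp³ atoms, so it is not fully conjugated — not aromatic (cyclohexane ring).
Ring B has only sp³ atoms, so it is not fully conjugated — not aromatic (cyclohexane ring).
No ring is aromatic. Total: 0.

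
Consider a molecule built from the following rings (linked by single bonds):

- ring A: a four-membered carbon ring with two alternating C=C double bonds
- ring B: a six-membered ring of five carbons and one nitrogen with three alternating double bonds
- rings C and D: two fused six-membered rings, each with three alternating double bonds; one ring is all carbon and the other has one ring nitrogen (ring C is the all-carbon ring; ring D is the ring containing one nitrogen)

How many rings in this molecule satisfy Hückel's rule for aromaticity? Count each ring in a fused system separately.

Ring A has only sp² ring atoms; a planar conformation would have a fully conjugated π system of 4 electrons. But 4 = 4(1), which is 4n not 4n+2, so ring A is not aromatic (cyclobutadiene) — cyclobutadiene is antiaromatic and distorts to a rectangle.
Ring B is planar and fully conjugated; 3 ring double bonds give 6 π electrons. 6 = 4(1)+2, so ring B is aromatic (pyridine).
Rings C and D form a fused bicyclic system (with one nitrogen) with 10 sp² atoms and 10 π electrons from ring double bonds. 10 = 4(2)+2, so the system is aromatic and both rings count as aromatic (quinoline).
Aromatic: B, C, D. Total: 3.

3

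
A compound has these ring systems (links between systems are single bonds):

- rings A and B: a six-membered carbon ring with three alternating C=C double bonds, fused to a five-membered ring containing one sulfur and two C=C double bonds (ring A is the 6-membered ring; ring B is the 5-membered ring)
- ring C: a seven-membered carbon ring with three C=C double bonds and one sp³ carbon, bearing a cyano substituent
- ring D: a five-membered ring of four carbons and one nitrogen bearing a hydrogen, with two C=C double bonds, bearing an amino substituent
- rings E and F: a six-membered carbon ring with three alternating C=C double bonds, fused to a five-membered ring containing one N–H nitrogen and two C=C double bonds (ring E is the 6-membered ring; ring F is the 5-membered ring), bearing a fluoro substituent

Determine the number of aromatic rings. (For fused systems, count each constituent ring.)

5

Rings A and B form a fused bicyclic system (with one sulfur) with 9 sp² atoms and 10 π electrons from ring double bonds plus a heteroatom lone pair. 10 = 4(2)+2, so the system is aromatic and both rings count as aromatic (benzothiophene).
Ring C has one sp³ carbon, so it is not fully conjugated — not aromatic (cycloheptatriene).
Ring D is planar and fully conjugated; 2 ring double bonds (4 π electrons) plus a heteroatom lone pair (2) give 6 π electrons. Since 6 = 4n+2 (n=1), ring D is aromatic (pyrrole).
Rings E and F form a fused bicyclic system (with one N–H) with 9 sp² atoms and 10 π electrons from ring double bonds plus a heteroatom lone pair. 10 = 4(2)+2, so the system is aromatic and both rings count as aromatic (indole).
Aromatic: A, B, D, E, F. Total: 5.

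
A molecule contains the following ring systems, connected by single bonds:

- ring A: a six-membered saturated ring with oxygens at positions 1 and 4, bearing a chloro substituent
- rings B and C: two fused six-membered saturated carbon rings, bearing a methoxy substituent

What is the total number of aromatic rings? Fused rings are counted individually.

0

Ring A has only sp³ atoms, so it is not fully conjugated — not aromatic (1,4-dioxane).
Ring B has only sp³ atoms, so it is not fully conjugated — not aromatic (cyclohexane ring).
Ring C has only sp³ atoms, so it is not fully conjugated — not aromatic (cyclohexane ring).
No ring is aromatic. Total: 0.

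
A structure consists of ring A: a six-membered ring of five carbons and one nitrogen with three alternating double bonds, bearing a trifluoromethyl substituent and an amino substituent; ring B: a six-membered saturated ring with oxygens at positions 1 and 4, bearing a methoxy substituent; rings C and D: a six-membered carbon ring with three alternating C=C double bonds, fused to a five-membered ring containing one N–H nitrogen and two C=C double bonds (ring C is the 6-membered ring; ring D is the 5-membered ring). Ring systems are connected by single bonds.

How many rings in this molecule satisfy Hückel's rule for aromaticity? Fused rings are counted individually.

3

Ring A has a continuous p-orbital overlap around the ring; 3 ring double bonds give 6 π electrons. Since 6 = 4n+2 (n=1), ring A is aromatic (pyridine).
Ring B has only sp³ atoms, so it is not fully conjugated — not aromatic (1,4-dioxane).
Rings C and D form a fused bicyclic system (with one N–H) with 9 sp² atoms and 10 π electrons from ring double bonds plus a heteroatom lone pair. 10 = 4(2)+2, so the system is aromatic and both rings count as aromatic (indole).
Aromatic: A, C, D. Total: 3.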